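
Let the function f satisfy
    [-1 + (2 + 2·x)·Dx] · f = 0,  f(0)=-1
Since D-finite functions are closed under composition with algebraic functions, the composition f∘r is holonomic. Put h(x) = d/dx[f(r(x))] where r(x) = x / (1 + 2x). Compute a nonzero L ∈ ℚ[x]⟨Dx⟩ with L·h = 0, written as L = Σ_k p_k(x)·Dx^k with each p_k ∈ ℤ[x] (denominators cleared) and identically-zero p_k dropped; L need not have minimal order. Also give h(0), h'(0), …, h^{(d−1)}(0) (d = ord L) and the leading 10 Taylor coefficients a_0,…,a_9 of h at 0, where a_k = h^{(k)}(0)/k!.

f: a_k = -1, -1/2, 1/8, -1/16, 5/128, -7/256, 21/1024, -33/2048, 429/32768, -715/65536, …
L₀ from L_f via x↦r, Dx↦r'^{-1}Dx.
Derive L from L₀ (diff closure).
L = (-9 - 24·x) + (-2 - 10·x - 12·x^2)·Dx  (order 1).
h: a_k = -1/2, 9/4, -123/16, 757/32, -17715/256, 100935/512, -1134735/2048, 6340365/4096, -283019715/65536, 1581400435/131072, …
ICs: h(0) = -1/2.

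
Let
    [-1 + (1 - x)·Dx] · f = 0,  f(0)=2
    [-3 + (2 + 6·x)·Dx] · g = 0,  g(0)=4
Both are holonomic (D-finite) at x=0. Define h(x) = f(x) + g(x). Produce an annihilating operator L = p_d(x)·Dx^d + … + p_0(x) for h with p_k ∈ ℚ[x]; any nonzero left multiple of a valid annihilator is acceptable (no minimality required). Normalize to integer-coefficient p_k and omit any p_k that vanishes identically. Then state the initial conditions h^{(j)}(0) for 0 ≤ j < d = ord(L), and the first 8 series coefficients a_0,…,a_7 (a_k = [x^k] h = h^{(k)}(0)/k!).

L = (-21 - 27·x) + (17 + 30·x + 81·x^2)·Dx + (2 - 14·x - 42·x^2 + 54·x^3)·Dx^2  (order 2).
h: a_k = 6, 8, -5/2, 35/4, -341/32, 1829/64, -14797/256, 73195/512, …
ICs: h(0) = 6, h′(0) = 8.

f: a_k = 2, 2, 2, 2, 2, 2, 2, 2, …
g: a_k = 4, 6, -9/2, 27/4, -405/32, 1701/64, -15309/256, 72171/512, …
h₀=f+g: left-lcm gives L₀, ord ≤ 2.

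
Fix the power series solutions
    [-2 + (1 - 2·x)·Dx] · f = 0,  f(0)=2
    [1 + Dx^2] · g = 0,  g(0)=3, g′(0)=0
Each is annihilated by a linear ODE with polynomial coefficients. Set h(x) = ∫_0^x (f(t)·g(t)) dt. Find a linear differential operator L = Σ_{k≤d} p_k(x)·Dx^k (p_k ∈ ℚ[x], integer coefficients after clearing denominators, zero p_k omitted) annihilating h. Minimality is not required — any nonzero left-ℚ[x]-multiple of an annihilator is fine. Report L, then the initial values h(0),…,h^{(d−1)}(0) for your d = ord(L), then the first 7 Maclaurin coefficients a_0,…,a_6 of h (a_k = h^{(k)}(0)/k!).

L = (-1 + 2·x)·Dx + 4·Dx^2 + (-1 + 2·x)·Dx^3  (order 3).
h: a_k = 0, 6, 6, 7, 21/2, 337/20, 337/12, …
ICs: h(0) = 0, h′(0) = 6, h′′(0) = 12.

f: a_k = 2, 4, 8, 16, 32, 64, 128, …
g: a_k = 3, 0, -3/2, 0, 1/8, 0, -1/240, …
Sym-product of L_f,L_g gives L₀ (≤ ord 2).
∫: right-multiply L₀ by Dx.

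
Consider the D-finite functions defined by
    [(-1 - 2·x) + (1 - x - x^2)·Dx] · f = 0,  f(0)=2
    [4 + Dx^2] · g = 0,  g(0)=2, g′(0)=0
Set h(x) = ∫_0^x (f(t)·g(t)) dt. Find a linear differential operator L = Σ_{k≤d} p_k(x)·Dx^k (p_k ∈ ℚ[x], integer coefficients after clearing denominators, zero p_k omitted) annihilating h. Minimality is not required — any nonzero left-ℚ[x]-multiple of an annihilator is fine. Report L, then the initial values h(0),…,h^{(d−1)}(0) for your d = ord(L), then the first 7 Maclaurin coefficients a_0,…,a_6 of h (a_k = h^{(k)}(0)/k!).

f: a_k = 2, 2, 4, 6, 10, 16, 26, …
g: a_k = 2, 0, -4, 0, 4/3, 0, -8/45, …
f·g: L₀ = L_f ⊗_s L_g, ord ≤ 1·2.
h=∫h₀ ⇒ L = L₀·Dx.
L = (-2 + 4·x + 4·x^2)·Dx + (2 + 4·x)·Dx^2 + (-1 + x + x^2)·Dx^3  (order 3).
h: a_k = 0, 4, 2, 0, 1, 4/3, 16/9, …
ICs: h(0) = 0, h′(0) = 4, h′′(0) = 4.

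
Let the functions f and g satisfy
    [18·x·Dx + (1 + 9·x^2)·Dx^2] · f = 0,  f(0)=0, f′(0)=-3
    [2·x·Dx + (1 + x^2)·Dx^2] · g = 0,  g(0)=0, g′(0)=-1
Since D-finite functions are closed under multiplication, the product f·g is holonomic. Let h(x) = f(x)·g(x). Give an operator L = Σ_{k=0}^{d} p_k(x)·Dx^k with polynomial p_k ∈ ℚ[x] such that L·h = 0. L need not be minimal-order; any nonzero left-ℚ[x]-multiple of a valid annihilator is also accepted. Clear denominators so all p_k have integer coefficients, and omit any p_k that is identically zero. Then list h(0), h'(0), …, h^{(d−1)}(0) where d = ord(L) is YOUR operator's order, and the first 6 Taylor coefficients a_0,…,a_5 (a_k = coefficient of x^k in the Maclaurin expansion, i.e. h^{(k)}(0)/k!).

f: a_k = 0, -3, 0, 9, 0, -243/5, …
g: a_k = 0, -1, 0, 1/3, 0, -1/5, …
Sym-product of L_f,L_g gives L₀ (≤ ord 4).
L = (-216·x - 3600·x^3 - 5184·x^5 + 6480·x^7 + 17496·x^9)·Dx + (-40 - 1452·x^2 - 6480·x^4 - 4536·x^6 + 22680·x^8 + 26244·x^10)·Dx^2 + (-80·x - 980·x^3 - 2160·x^5 + 2952·x^7 + 12960·x^9 + 8748·x^11)·Dx^3 + (-1 - 20·x^2 - 109·x^4 + 981·x^8 + 1620·x^10 + 729·x^12)·Dx^4  (order 4).
h: a_k = 0, 0, 3, 0, -10, 0, …
ICs: h(0) = 0, h′(0) = 0, h′′(0) = 6, h′′′(0) = 0.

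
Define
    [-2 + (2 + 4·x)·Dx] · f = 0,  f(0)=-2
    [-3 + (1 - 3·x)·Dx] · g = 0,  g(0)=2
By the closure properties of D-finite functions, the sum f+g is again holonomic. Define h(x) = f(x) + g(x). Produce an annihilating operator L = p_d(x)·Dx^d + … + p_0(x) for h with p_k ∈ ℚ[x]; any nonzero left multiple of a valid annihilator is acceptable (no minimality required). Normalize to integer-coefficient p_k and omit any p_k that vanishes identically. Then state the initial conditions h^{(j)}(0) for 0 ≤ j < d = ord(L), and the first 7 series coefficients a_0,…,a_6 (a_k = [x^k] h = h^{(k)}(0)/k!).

f: a_k = -2, -2, 1, -1, 5/4, -7/4, 21/8, …
g: a_k = 2, 6, 18, 54, 162, 486, 1458, …
h₀=f+g: left-lcm gives L₀, ord ≤ 2.
L = (21 + 27·x) + (-19 - 66·x - 81·x^2)·Dx + (2 + 7·x - 21·x^2 - 54·x^3)·Dx^2  (order 2).
h: a_k = 0, 4, 19, 53, 653/4, 1937/4, 11685/8, …
ICs: h(0) = 0, h′(0) = 4.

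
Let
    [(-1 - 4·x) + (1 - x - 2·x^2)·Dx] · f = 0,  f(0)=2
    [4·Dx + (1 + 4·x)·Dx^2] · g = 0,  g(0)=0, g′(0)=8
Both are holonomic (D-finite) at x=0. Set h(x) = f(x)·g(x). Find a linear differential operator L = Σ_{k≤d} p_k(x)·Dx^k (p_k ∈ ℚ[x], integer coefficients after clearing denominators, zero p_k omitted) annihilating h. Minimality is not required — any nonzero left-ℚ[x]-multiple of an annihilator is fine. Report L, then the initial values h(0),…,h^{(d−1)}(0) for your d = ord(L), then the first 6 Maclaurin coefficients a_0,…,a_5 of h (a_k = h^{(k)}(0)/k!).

f: a_k = 2, 2, 6, 10, 22, 42, …
g: a_k = 0, 8, -16, 128/3, -128, 2048/5, …
f·g: L₀ = L_f ⊗_s L_g, ord ≤ 1·2.
L = (8 + 32·x) + (-2 + 20·x + 40·x^2)·Dx + (-1 - 3·x + 6·x^2 + 8·x^3)·Dx^2  (order 2).
h: a_k = 0, 16, -16, 304/3, -560/3, 4176/5, …
ICs: h(0) = 0, h′(0) = 16.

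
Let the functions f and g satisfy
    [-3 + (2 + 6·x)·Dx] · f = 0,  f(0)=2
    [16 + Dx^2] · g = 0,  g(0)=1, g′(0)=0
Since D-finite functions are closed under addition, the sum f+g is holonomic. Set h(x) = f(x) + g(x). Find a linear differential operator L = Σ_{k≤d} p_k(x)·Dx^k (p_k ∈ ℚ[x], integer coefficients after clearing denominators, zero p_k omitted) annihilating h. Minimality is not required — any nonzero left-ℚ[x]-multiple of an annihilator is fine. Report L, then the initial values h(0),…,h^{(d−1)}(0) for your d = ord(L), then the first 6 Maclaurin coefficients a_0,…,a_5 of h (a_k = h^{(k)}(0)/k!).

L = (-4368 - 18432·x - 27648·x^2) + (1760 + 17568·x + 55296·x^2 + 55296·x^3)·Dx + (-273 - 1152·x - 1728·x^2)·Dx^2 + (110 + 1098·x + 3456·x^2 + 3456·x^3)·Dx^3  (order 3).
h: a_k = 3, 3, -41/4, 27/8, 833/192, 1701/128, …
ICs: h(0) = 3, h′(0) = 3, h′′(0) = -41/2.

f: a_k = 2, 3, -9/4, 27/8, -405/64, 1701/128, …
g: a_k = 1, 0, -8, 0, 32/3, 0, …
L₀ := lclm(L_f,L_g); ord L₀ ≤ 1+2.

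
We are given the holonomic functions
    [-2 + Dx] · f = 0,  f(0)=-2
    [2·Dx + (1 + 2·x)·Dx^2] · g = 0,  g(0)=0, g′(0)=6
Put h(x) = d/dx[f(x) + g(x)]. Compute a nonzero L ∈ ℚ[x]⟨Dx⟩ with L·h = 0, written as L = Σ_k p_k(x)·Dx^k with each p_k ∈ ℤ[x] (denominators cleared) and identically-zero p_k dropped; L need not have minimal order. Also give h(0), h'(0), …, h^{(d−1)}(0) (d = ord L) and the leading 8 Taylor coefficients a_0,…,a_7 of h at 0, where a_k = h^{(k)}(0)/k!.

f: a_k = -2, -4, -4, -8/3, -4/3, -8/15, -8/45, -16/315, …
g: a_k = 0, 6, -6, 8, -12, 96/5, -32, 384/7, …
Sum ⇒ L₀ = lclm(L_f,L_g) in ℚ(x)⟨Dx⟩.
Derive L from L₀ (diff closure).
L = (-6 - 4·x) + (1 - 4·x - 4·x^2)·Dx + (1 + 3·x + 2·x^2)·Dx^2  (order 2).
h: a_k = 2, -20, 16, -160/3, 280/3, -2896/15, 17264/45, -241952/315, …
ICs: h(0) = 2, h′(0) = -20.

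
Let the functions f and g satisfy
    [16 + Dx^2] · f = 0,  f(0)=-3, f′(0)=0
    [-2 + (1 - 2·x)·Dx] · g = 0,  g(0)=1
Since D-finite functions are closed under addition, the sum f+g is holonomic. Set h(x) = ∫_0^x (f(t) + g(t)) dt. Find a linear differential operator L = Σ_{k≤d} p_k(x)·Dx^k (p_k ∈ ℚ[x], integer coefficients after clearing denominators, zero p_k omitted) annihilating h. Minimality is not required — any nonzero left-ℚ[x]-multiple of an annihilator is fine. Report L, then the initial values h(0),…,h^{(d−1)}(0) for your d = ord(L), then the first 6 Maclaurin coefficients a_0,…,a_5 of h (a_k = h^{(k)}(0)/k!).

L = (-160 + 256·x - 256·x^2)·Dx + (48 - 224·x + 384·x^2 - 256·x^3)·Dx^2 + (-10 + 16·x - 16·x^2)·Dx^3 + (3 - 14·x + 24·x^2 - 16·x^3)·Dx^4  (order 4).
h: a_k = 0, -2, 1, 28/3, 2, -16/5, …
ICs: h(0) = 0, h′(0) = -2, h′′(0) = 2, h′′′(0) = 56.

f: a_k = -3, 0, 24, 0, -32, 0, …
g: a_k = 1, 2, 4, 8, 16, 32, …
Sum ⇒ L₀ = lclm(L_f,L_g) in ℚ(x)⟨Dx⟩.
Integrate: L := L₀·Dx.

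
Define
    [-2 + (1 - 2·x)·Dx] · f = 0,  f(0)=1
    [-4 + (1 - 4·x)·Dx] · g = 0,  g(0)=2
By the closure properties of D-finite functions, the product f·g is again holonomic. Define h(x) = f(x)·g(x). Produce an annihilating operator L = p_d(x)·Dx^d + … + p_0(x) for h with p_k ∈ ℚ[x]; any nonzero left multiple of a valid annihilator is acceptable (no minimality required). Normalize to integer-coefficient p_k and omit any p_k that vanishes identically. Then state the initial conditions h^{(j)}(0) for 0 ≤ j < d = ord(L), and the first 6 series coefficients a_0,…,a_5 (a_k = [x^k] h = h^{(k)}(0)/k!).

L = (-6 + 16·x) + (1 - 6·x + 8·x^2)·Dx  (order 1).
h: a_k = 2, 12, 56, 240, 992, 4032, …
ICs: h(0) = 2.

f: a_k = 1, 2, 4, 8, 16, 32, …
g: a_k = 2, 8, 32, 128, 512, 2048, …
h₀=f·g: eliminate ⇒ L₀, order ≤ 1·1.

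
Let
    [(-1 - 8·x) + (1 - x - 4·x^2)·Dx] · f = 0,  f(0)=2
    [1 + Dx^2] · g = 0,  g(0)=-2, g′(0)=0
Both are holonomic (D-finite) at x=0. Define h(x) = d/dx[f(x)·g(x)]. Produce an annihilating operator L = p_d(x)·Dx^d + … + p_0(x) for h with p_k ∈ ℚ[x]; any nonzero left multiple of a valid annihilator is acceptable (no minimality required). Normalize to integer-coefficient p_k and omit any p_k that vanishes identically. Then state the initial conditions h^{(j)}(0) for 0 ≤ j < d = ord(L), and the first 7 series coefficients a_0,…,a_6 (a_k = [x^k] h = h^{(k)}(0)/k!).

L = (159 - 2·x - 7·x^2 + 8·x^3 + 16·x^4) + (22 + 178·x + 24·x^2 + 64·x^3)·Dx + (-7 + 6·x + 25·x^2 + 8·x^3 + 16·x^4)·Dx^2  (order 2).
h: a_k = -4, -36, -102, -1274/3, -7265/6, -120029/30, -2060723/180, …
ICs: h(0) = -4, h′(0) = -36.

f: a_k = 2, 2, 10, 18, 58, 130, 362, …
g: a_k = -2, 0, 1, 0, -1/12, 0, 1/360, …
f·g: L₀ = L_f ⊗_s L_g, ord ≤ 1·2.
h=h₀': d/dx-closure on L₀ ⇒ L.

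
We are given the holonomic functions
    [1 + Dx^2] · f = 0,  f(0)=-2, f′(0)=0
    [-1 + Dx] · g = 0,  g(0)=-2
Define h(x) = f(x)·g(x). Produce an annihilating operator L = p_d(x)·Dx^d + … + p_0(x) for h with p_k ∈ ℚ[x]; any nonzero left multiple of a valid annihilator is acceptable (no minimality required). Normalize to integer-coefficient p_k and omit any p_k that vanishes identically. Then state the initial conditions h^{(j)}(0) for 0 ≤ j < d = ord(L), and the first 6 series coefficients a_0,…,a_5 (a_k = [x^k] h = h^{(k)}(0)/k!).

f: a_k = -2, 0, 1, 0, -1/12, 0, …
g: a_k = -2, -2, -1, -1/3, -1/12, -1/60, …
f·g: L₀ = L_f ⊗_s L_g, ord ≤ 2·1.
L = 2 - 2·Dx + Dx^2  (order 2).
h: a_k = 4, 4, 0, -4/3, -2/3, -2/15, …
ICs: h(0) = 4, h′(0) = 4.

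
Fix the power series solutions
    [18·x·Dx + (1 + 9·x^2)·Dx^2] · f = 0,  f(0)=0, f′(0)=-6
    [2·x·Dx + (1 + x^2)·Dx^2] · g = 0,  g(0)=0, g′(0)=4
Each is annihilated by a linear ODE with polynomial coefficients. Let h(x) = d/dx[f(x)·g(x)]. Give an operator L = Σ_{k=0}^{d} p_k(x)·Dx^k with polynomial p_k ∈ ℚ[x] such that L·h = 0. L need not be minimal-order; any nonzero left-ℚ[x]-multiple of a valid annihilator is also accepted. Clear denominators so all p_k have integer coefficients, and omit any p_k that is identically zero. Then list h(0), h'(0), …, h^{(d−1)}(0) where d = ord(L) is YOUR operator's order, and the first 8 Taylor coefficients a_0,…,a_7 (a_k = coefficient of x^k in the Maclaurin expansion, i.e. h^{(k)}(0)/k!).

L = (-216·x - 3600·x^3 - 5184·x^5 + 6480·x^7 + 17496·x^9) + (-40 - 1452·x^2 - 6480·x^4 - 4536·x^6 + 22680·x^8 + 26244·x^10)·Dx + (-80·x - 980·x^3 - 2160·x^5 + 2952·x^7 + 12960·x^9 + 8748·x^11)·Dx^2 + (-1 - 20·x^2 - 109·x^4 + 981·x^8 + 1620·x^10 + 729·x^12)·Dx^3  (order 3).
h: a_k = 0, -48, 0, 320, 0, -12528/5, 0, 148224/7, …
ICs: h(0) = 0, h′(0) = -48, h′′(0) = 0.

f: a_k = 0, -6, 0, 18, 0, -486/5, 0, 4374/7, …
g: a_k = 0, 4, 0, -4/3, 0, 4/5, 0, -4/7, …
f·g: L₀ = L_f ⊗_s L_g, ord ≤ 2·2.
h=h₀': d/dx-closure on L₀ ⇒ L.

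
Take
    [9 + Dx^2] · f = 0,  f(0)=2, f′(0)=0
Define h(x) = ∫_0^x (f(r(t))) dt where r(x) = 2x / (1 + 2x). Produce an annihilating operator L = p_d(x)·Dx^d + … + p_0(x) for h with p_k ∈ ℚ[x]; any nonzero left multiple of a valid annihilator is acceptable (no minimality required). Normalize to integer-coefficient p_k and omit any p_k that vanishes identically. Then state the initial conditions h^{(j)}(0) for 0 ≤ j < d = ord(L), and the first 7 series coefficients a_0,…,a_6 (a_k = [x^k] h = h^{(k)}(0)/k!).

L = 36·Dx + (4 + 24·x + 48·x^2 + 32·x^3)·Dx^2 + (1 + 8·x + 24·x^2 + 32·x^3 + 16·x^4)·Dx^3  (order 3).
h: a_k = 0, 2, 0, -12, 36, -324/5, 48, …
ICs: h(0) = 0, h′(0) = 2, h′′(0) = 0.

f: a_k = 2, 0, -9, 0, 27/4, 0, -81/40, …
Substitute x→r, Dx→(1/r')Dx; clear ⇒ L₀.
∫: right-multiply L₀ by Dx.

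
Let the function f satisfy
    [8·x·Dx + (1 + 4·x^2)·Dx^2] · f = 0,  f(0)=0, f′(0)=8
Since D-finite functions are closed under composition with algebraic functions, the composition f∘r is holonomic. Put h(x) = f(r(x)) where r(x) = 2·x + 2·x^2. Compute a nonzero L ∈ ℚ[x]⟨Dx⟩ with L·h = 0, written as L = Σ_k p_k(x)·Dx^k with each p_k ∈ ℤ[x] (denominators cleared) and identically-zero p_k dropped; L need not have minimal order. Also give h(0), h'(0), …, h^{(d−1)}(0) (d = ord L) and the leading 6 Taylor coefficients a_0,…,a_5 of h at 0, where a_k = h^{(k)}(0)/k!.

f: a_k = 0, 8, 0, -32/3, 0, 128/5, …
h₀=f(r): pull back L_f along r ⇒ L₀.
L = (-2 + 32·x + 128·x^2 + 192·x^3 + 96·x^4)·Dx + (1 + 2·x + 16·x^2 + 64·x^3 + 80·x^4 + 32·x^5)·Dx^2  (order 2).
h: a_k = 0, 16, 16, -256/3, -256, 2816/5, …
ICs: h(0) = 0, h′(0) = 16.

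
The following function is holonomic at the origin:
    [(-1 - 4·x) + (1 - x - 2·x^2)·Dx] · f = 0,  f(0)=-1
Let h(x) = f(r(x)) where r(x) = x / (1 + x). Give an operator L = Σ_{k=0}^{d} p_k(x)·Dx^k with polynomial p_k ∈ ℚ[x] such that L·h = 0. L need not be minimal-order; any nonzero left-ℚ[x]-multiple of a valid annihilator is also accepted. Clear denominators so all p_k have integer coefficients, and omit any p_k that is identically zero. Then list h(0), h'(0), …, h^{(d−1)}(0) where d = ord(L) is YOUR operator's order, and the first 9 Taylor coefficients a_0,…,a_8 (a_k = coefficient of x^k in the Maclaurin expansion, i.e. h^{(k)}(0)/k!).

f: a_k = -1, -1, -3, -5, -11, -21, -43, -85, -171, …
h₀=f(r): pull back L_f along r ⇒ L₀.
L = (1 + 5·x) + (-1 - 2·x + x^2 + 2·x^3)·Dx  (order 1).
h: a_k = -1, -1, -2, 0, -4, 4, -12, 20, -44, …
ICs: h(0) = -1.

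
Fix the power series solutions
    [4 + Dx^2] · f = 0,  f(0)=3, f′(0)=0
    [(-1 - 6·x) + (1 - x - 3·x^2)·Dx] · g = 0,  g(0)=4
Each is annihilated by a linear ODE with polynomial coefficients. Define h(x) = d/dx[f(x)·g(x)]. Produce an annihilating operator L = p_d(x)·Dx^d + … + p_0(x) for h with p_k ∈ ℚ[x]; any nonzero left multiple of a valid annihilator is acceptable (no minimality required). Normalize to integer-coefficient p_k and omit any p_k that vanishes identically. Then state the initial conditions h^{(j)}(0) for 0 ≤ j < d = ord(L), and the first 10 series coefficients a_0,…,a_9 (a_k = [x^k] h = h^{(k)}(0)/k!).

L = (10 - 16·x - 40·x^2 + 48·x^3 + 72·x^4) + (5 + 34·x + 36·x^2 + 72·x^3)·Dx + (-1 - x - x^2 + 12·x^3 + 18·x^4)·Dx^2  (order 2).
h: a_k = 12, 48, 180, 560, 1600, 22168/5, 178388/15, 657856/21, 2838972/35, 196182328/945, …
ICs: h(0) = 12, h′(0) = 48.

f: a_k = 3, 0, -6, 0, 2, 0, -4/15, 0, 2/105, 0, …
g: a_k = 4, 4, 16, 28, 76, 160, 388, 868, 2032, 4636, …
h₀=f·g: eliminate ⇒ L₀, order ≤ 2·1.
h=h₀': d/dx-closure on L₀ ⇒ L.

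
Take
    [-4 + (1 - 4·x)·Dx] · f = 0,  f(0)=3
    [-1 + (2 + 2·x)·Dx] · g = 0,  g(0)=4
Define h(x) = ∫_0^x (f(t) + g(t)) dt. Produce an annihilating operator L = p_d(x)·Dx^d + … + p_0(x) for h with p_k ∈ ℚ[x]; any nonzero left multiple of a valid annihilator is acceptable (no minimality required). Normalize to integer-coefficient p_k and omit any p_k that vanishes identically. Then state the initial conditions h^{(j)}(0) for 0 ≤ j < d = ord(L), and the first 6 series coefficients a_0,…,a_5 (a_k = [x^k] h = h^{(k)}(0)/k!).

f: a_k = 3, 12, 48, 192, 768, 3072, …
g: a_k = 4, 2, -1/2, 1/4, -5/32, 7/64, …
L₀ := lclm(L_f,L_g); ord L₀ ≤ 1+1.
Integrate: L := L₀·Dx.
L = (-68 - 48·x)·Dx + (129 + 248·x + 144·x^2)·Dx^2 + (-14 + 18·x + 128·x^2 + 96·x^3)·Dx^3  (order 3).
h: a_k = 0, 7, 7, 95/6, 769/16, 24571/160, …
ICs: h(0) = 0, h′(0) = 7, h′′(0) = 14.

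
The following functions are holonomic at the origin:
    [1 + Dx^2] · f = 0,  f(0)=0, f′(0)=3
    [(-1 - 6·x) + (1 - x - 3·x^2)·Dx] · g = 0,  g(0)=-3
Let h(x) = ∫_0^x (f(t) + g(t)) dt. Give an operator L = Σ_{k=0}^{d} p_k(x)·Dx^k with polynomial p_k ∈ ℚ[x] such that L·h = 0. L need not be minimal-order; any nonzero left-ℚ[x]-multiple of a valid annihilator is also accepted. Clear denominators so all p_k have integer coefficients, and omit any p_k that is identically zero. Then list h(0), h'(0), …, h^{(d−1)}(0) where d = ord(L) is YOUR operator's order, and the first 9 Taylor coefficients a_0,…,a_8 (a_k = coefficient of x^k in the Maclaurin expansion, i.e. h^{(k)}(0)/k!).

f: a_k = 0, 3, 0, -1/2, 0, 1/40, 0, -1/1680, 0, …
g: a_k = -3, -3, -12, -21, -57, -120, -291, -651, -1524, …
L₀ := lclm(L_f,L_g); ord L₀ ≤ 2+1.
h=∫₀ˣh₀: take L = L₀·Dx.
L = (-43 - 292·x - 307·x^2 - 624·x^3 - 45·x^4 - 54·x^5)·Dx + (9 + 7·x + 6·x^2 - 91·x^3 - 144·x^4 - 27·x^5 - 27·x^6)·Dx^2 + (-43 - 292·x - 307·x^2 - 624·x^3 - 45·x^4 - 54·x^5)·Dx^3 + (9 + 7·x + 6·x^2 - 91·x^3 - 144·x^4 - 27·x^5 - 27·x^6)·Dx^4  (order 4).
h: a_k = 0, -3, 0, -4, -43/8, -57/5, -4799/240, -291/7, -1093681/13440, …
ICs: h(0) = 0, h′(0) = -3, h′′(0) = 0, h′′′(0) = -24.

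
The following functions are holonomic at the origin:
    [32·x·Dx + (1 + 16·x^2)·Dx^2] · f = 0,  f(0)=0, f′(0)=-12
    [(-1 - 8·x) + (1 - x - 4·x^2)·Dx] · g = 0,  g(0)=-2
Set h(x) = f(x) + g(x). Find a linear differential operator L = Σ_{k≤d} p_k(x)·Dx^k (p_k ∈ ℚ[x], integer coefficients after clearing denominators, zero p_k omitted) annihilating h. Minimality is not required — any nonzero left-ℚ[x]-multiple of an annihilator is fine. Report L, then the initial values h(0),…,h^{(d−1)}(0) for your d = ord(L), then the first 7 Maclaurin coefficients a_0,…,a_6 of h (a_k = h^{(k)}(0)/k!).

L = (160 - 640·x - 14848·x^2 - 36864·x^3 - 178176·x^4 - 98304·x^6)·Dx + (-43 - 336·x - 16·x^2 - 3072·x^3 - 35072·x^4 - 124928·x^5 - 12288·x^6 - 98304·x^7)·Dx^2 + (5 + 23·x + 272·x^2 + 16·x^3 + 2368·x^4 - 5888·x^5 - 12288·x^6 - 4096·x^7 - 16384·x^8)·Dx^3  (order 3).
h: a_k = -2, -14, -10, 46, -58, -3722/5, -362, …
ICs: h(0) = -2, h′(0) = -14, h′′(0) = -20.

f: a_k = 0, -12, 0, 64, 0, -3072/5, 0, …
g: a_k = -2, -2, -10, -18, -58, -130, -362, …
Sum ⇒ L₀ = lclm(L_f,L_g) in ℚ(x)⟨Dx⟩.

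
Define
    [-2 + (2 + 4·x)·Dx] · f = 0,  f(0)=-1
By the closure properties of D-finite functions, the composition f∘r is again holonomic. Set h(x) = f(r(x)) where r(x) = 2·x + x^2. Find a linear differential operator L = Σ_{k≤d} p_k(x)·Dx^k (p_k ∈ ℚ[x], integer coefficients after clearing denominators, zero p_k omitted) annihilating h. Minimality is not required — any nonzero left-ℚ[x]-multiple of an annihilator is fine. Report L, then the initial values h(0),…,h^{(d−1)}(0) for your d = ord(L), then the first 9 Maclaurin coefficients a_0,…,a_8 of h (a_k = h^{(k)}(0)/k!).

f: a_k = -1, -1, 1/2, -1/2, 5/8, -7/8, 21/16, -33/16, 429/128, …
L₀ from L_f via x↦r, Dx↦r'^{-1}Dx.
L = (-2 - 2·x) + (1 + 4·x + 2·x^2)·Dx  (order 1).
h: a_k = -1, -2, 1, -2, 9/2, -11, 57/2, -77, 1717/8, …
ICs: h(0) = -1.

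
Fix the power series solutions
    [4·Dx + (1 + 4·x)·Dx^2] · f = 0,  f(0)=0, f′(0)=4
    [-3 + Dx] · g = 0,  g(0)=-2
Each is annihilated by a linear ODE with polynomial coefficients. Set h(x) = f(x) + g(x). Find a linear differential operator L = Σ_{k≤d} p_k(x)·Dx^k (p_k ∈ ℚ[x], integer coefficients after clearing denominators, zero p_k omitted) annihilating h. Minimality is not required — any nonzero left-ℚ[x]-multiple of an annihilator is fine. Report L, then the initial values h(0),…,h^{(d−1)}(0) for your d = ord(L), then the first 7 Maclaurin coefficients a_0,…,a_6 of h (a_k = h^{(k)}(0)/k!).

f: a_k = 0, 4, -8, 64/3, -64, 1024/5, -2048/3, …
g: a_k = -2, -6, -9, -9, -27/4, -81/20, -81/40, …
Weyl lclm of L_f,L_g ⇒ L₀ (ord ≤ 3).
L = (-132 - 144·x)·Dx + (23 - 72·x - 144·x^2)·Dx^2 + (7 + 40·x + 48·x^2)·Dx^3  (order 3).
h: a_k = -2, -2, -17, 37/3, -283/4, 803/4, -82163/120, …
ICs: h(0) = -2, h′(0) = -2, h′′(0) = -34.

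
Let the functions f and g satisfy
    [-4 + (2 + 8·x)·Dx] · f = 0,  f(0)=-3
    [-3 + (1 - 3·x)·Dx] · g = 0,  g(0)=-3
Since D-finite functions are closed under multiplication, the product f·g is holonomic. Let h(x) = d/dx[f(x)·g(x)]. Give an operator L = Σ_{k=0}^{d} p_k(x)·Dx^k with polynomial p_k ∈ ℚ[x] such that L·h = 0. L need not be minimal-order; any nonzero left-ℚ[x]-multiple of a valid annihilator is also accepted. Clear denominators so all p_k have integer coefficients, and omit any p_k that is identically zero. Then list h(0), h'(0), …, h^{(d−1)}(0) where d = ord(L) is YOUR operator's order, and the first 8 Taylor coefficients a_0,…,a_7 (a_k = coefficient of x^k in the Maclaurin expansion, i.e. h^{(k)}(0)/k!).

f: a_k = -3, -6, 6, -12, 30, -84, 252, -792, …
g: a_k = -3, -9, -27, -81, -243, -729, -2187, -6561, …
Sym-product of L_f,L_g gives L₀ (≤ ord 1).
h₀' ⇒ L via d/dx closure of L₀.
L = (26 + 180·x + 108·x^2) + (-5 - 11·x + 54·x^2 + 72·x^3)·Dx  (order 1).
h: a_k = 45, 234, 1161, 4284, 17325, 57834, 219051, 689256, …
ICs: h(0) = 45.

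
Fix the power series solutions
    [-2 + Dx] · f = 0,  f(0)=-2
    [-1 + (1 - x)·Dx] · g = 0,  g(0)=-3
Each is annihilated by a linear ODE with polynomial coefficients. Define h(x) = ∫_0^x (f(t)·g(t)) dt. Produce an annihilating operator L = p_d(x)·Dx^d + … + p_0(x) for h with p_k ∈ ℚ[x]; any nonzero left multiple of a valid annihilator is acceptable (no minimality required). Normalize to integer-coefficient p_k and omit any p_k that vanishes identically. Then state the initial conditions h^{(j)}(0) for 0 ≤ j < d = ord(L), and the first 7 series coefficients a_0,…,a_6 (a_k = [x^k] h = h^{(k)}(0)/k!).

f: a_k = -2, -4, -4, -8/3, -4/3, -8/15, -8/45, …
g: a_k = -3, -3, -3, -3, -3, -3, -3, …
h₀=f·g: eliminate ⇒ L₀, order ≤ 1·1.
h=∫h₀ ⇒ L = L₀·Dx.
L = (3 - 2·x)·Dx + (-1 + x)·Dx^2  (order 2).
h: a_k = 0, 6, 9, 10, 19/2, 42/5, 109/15, …
ICs: h(0) = 0, h′(0) = 6.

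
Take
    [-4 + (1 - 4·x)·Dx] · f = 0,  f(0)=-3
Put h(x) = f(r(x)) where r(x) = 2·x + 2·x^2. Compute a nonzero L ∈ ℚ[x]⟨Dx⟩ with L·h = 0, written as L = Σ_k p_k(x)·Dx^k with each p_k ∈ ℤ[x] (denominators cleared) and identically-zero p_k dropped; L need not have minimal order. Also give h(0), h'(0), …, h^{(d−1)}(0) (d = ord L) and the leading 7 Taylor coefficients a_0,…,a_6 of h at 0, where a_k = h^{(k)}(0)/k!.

f: a_k = -3, -12, -48, -192, -768, -3072, -12288, …
Change of var in L_f (x↦r) gives L₀.
L = (8 + 16·x) + (-1 + 8·x + 8·x^2)·Dx  (order 1).
h: a_k = -3, -24, -216, -1920, -17088, -152064, -1353216, …
ICs: h(0) = -3.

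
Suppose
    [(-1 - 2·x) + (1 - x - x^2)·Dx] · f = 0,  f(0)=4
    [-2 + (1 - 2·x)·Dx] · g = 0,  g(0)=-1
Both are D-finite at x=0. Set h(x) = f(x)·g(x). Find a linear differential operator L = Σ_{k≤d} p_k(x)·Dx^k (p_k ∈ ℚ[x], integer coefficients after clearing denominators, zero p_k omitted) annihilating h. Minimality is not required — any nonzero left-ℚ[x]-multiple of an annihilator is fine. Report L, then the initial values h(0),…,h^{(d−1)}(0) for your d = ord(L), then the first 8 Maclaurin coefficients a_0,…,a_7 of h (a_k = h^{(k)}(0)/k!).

L = (-3 + 2·x + 6·x^2) + (1 - 3·x + x^2 + 2·x^3)·Dx  (order 1).
h: a_k = -4, -12, -32, -76, -172, -376, -804, -1692, …
ICs: h(0) = -4.

f: a_k = 4, 4, 8, 12, 20, 32, 52, 84, …
g: a_k = -1, -2, -4, -8, -16, -32, -64, -128, …
h₀=f·g: eliminate ⇒ L₀, order ≤ 1·1.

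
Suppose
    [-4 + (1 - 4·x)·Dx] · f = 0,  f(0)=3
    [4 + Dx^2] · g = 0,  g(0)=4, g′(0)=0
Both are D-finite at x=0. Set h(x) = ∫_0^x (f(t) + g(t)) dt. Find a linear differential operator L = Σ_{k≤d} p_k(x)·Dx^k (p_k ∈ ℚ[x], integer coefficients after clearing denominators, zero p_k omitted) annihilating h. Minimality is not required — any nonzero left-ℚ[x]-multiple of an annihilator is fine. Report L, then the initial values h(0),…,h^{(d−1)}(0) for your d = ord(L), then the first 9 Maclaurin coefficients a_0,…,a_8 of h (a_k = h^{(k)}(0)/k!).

f: a_k = 3, 12, 48, 192, 768, 3072, 12288, 49152, 196608, …
g: a_k = 4, 0, -8, 0, 8/3, 0, -16/45, 0, 8/315, …
Weyl lclm of L_f,L_g ⇒ L₀ (ord ≤ 3).
Integrate: L := L₀·Dx.
L = (400 - 128·x + 256·x^2)·Dx + (-36 + 176·x - 192·x^2 + 256·x^3)·Dx^2 + (100 - 32·x + 64·x^2)·Dx^3 + (-9 + 44·x - 48·x^2 + 64·x^3)·Dx^4  (order 4).
h: a_k = 0, 7, 6, 40/3, 48, 2312/15, 512, 78992/45, 6144, …
ICs: h(0) = 0, h′(0) = 7, h′′(0) = 12, h′′′(0) = 80.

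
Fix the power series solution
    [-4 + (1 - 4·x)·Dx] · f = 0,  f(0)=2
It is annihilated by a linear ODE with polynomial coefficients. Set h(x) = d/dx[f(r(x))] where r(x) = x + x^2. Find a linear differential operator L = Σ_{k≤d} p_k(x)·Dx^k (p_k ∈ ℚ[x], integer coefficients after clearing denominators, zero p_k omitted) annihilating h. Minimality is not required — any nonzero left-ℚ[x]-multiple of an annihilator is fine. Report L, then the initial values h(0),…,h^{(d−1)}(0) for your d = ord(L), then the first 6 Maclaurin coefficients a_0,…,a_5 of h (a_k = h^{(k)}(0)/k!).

f: a_k = 2, 8, 32, 128, 512, 2048, …
Substitute x→r, Dx→(1/r')Dx; clear ⇒ L₀.
h=h₀': d/dx-closure on L₀ ⇒ L.
L = (10 + 24·x + 24·x^2) + (-1 + 2·x + 12·x^2 + 8·x^3)·Dx  (order 1).
h: a_k = 8, 80, 576, 3712, 22400, 129792, …
ICs: h(0) = 8.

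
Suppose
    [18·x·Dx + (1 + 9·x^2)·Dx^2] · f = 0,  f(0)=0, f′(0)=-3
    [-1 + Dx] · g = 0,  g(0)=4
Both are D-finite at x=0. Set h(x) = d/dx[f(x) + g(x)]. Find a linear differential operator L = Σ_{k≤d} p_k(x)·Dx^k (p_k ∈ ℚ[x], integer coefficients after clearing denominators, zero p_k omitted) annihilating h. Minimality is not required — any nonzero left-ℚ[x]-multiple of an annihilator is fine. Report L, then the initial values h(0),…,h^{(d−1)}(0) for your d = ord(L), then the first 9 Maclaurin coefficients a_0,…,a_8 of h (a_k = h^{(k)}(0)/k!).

L = (18 - 18·x - 486·x^2 - 162·x^3) + (-19 + 468·x^2 - 81·x^4)·Dx + (1 + 18·x + 18·x^2 + 162·x^3 + 81·x^4)·Dx^2  (order 2).
h: a_k = 1, 4, 29, 2/3, -1457/6, 1/30, 393661/180, 1/1260, -198404639/10080, …
ICs: h(0) = 1, h′(0) = 4.

f: a_k = 0, -3, 0, 9, 0, -243/5, 0, 2187/7, 0, …
g: a_k = 4, 4, 2, 2/3, 1/6, 1/30, 1/180, 1/1260, 1/10080, …
Sum ⇒ L₀ = lclm(L_f,L_g) in ℚ(x)⟨Dx⟩.
h=h₀': d/dx-closure on L₀ ⇒ L.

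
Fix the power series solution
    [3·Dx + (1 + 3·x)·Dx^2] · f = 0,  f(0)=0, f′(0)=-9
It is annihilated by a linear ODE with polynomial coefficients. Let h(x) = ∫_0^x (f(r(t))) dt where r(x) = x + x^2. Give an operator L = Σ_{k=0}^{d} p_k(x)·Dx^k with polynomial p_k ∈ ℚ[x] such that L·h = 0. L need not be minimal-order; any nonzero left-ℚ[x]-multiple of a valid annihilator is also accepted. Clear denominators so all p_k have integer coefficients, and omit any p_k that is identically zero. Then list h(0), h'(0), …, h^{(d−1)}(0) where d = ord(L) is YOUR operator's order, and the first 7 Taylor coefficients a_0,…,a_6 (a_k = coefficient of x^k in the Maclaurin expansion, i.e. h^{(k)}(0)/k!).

L = (1 + 6·x + 6·x^2)·Dx^2 + (1 + 5·x + 9·x^2 + 6·x^3)·Dx^3  (order 3).
h: a_k = 0, 0, -9/2, 3/2, 0, -27/20, 27/10, …
ICs: h(0) = 0, h′(0) = 0, h′′(0) = -9.

f: a_k = 0, -9, 27/2, -27, 243/4, -729/5, 729/2, …
Change of var in L_f (x↦r) gives L₀.
h=∫h₀ ⇒ L = L₀·Dx.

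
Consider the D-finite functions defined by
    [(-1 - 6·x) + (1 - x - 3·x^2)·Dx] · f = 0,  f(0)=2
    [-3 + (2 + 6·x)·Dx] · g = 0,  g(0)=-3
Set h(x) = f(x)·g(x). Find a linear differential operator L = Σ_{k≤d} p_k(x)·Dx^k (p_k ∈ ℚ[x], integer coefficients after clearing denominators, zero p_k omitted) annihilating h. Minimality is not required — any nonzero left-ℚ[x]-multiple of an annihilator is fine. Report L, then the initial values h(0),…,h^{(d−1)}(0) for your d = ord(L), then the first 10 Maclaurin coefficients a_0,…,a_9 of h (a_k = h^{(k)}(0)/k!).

f: a_k = 2, 2, 8, 14, 38, 80, 194, 434, 1016, 2318, …
g: a_k = -3, -9/2, 27/8, -81/16, 1215/128, -5103/256, 45927/1024, -216513/2048, 8444007/32768, -42220035/65536, …
L₀ := L_f ⊗_s L_g (sym. prod.), ord ≤ 1.
L = (5 + 15·x + 27·x^2) + (-2 - 4·x + 12·x^2 + 18·x^3)·Dx  (order 1).
h: a_k = -6, -15, -105/4, -651/8, -9033/64, -54417/128, -388533/512, -2299587/1024, -65648553/16384, -394277493/32768, …
ICs: h(0) = -6.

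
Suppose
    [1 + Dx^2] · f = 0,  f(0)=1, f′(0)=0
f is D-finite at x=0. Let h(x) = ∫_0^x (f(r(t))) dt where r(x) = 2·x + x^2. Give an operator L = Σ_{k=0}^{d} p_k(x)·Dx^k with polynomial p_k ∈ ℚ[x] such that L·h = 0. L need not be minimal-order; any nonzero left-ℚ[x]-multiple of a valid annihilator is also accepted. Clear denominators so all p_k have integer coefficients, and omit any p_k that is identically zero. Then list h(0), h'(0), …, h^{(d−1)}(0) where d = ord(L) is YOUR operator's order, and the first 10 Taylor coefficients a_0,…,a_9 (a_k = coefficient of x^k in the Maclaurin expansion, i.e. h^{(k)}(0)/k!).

f: a_k = 1, 0, -1/2, 0, 1/24, 0, -1/720, 0, 1/40320, 0, …
Substitute x→r, Dx→(1/r')Dx; clear ⇒ L₀.
h=∫h₀ ⇒ L = L₀·Dx.
L = (4 + 12·x + 12·x^2 + 4·x^3)·Dx - Dx^2 + (1 + x)·Dx^3  (order 3).
h: a_k = 0, 1, 0, -2/3, -1/2, 1/30, 2/9, 41/315, 1/120, -719/22680, …
ICs: h(0) = 0, h′(0) = 1, h′′(0) = 0.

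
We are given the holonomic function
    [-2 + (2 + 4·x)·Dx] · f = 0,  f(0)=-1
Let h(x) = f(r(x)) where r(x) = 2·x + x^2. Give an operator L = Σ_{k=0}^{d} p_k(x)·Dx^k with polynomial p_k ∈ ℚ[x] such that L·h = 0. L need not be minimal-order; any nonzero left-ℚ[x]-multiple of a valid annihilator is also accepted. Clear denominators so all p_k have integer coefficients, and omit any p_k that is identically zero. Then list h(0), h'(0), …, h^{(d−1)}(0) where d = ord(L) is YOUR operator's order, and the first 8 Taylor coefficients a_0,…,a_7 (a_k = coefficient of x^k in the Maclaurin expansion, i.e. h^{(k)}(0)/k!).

f: a_k = -1, -1, 1/2, -1/2, 5/8, -7/8, 21/16, -33/16, …
h₀=f(r): pull back L_f along r ⇒ L₀.
L = (-2 - 2·x) + (1 + 4·x + 2·x^2)·Dx  (order 1).
h: a_k = -1, -2, 1, -2, 9/2, -11, 57/2, -77, …
ICs: h(0) = -1.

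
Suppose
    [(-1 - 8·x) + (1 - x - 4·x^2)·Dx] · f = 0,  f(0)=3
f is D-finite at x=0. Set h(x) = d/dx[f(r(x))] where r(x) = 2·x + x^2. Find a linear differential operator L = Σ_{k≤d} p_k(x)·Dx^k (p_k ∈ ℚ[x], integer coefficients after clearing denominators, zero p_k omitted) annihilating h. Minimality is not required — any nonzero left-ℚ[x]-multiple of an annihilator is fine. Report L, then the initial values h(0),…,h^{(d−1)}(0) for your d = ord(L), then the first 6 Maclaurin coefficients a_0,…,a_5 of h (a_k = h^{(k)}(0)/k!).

f: a_k = 3, 3, 15, 27, 87, 195, …
L₀ from L_f via x↦r, Dx↦r'^{-1}Dx.
Derive L from L₀ (diff closure).
L = (21 + 150·x + 987·x^2 + 2192·x^3 + 2148·x^4 + 960·x^5 + 160·x^6) + (-1 - 15·x + 27·x^2 + 345·x^3 + 700·x^4 + 588·x^5 + 224·x^6 + 32·x^7)·Dx  (order 1).
h: a_k = 6, 126, 828, 6924, 45930, 314802, …
ICs: h(0) = 6.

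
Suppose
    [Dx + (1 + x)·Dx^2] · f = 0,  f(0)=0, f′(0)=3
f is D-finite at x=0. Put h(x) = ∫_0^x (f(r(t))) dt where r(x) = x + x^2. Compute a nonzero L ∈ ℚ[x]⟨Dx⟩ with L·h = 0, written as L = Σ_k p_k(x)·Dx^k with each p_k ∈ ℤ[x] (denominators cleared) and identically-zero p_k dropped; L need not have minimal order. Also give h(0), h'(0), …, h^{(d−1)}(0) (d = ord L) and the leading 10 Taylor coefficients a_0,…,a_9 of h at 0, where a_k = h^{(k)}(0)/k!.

L = (-1 + 2·x + 2·x^2)·Dx^2 + (1 + 3·x + 3·x^2 + 2·x^3)·Dx^3  (order 3).
h: a_k = 0, 0, 3/2, 1/2, -1/2, 3/20, 1/10, -1/7, 3/56, 1/24, …
ICs: h(0) = 0, h′(0) = 0, h′′(0) = 3.

f: a_k = 0, 3, -3/2, 1, -3/4, 3/5, -1/2, 3/7, -3/8, 1/3, …
f∘r: x↦r, Dx↦Dx/r' in L_f ⇒ L₀.
h=∫₀ˣh₀: take L = L₀·Dx.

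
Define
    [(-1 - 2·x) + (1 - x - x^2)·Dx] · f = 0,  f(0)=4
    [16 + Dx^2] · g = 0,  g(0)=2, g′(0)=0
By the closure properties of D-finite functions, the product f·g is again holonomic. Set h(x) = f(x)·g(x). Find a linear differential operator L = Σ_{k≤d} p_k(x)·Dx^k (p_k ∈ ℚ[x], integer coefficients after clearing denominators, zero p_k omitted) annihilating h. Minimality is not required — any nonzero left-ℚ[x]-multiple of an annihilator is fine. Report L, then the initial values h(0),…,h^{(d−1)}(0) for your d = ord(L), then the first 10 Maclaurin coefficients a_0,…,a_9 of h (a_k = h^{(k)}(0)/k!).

L = (-14 + 16·x + 16·x^2) + (2 + 4·x)·Dx + (-1 + x + x^2)·Dx^2  (order 2).
h: a_k = 8, 8, -48, -40, -8/3, -128/3, -4088/45, -6008/45, -22192/105, -108632/315, …
ICs: h(0) = 8, h′(0) = 8.

f: a_k = 4, 4, 8, 12, 20, 32, 52, 84, 136, 220, …
g: a_k = 2, 0, -16, 0, 64/3, 0, -512/45, 0, 1024/315, 0, …
f·g: L₀ = L_f ⊗_s L_g, ord ≤ 1·2.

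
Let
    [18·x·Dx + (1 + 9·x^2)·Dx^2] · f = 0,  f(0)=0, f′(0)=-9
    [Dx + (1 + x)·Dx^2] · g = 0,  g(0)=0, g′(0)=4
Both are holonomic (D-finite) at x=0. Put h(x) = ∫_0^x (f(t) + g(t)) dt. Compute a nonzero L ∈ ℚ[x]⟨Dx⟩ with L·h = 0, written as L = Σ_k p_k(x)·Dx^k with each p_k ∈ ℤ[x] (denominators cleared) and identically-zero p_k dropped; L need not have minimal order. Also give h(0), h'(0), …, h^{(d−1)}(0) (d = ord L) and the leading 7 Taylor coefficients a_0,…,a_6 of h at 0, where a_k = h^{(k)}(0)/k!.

f: a_k = 0, -9, 0, 27, 0, -729/5, 0, …
g: a_k = 0, 4, -2, 4/3, -1, 4/5, -2/3, …
Sum ⇒ L₀ = lclm(L_f,L_g) in ℚ(x)⟨Dx⟩.
h=∫₀ˣh₀: take L = L₀·Dx.
L = (-18 - 54·x + 486·x^2 + 162·x^3)·Dx^2 + (-20 - 36·x + 432·x^2 + 972·x^3 + 324·x^4)·Dx^3 + (-1 + 17·x + 18·x^2 + 162·x^3 + 243·x^4 + 81·x^5)·Dx^4  (order 4).
h: a_k = 0, 0, -5/2, -2/3, 85/12, -1/5, -145/6, …
ICs: h(0) = 0, h′(0) = 0, h′′(0) = -5, h′′′(0) = -4.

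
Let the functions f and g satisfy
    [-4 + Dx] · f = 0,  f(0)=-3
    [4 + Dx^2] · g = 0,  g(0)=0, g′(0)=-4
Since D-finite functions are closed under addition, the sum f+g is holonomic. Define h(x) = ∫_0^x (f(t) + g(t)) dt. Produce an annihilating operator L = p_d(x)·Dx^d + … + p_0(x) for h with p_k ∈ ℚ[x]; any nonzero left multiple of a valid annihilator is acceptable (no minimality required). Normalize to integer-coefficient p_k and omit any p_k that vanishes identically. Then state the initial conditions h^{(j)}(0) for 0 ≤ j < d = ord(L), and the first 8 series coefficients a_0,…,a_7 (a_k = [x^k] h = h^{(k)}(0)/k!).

L = -16·Dx + 4·Dx^2 - 4·Dx^3 + Dx^4  (order 4).
h: a_k = 0, -3, -8, -8, -22/3, -32/5, -196/45, -256/105, …
ICs: h(0) = 0, h′(0) = -3, h′′(0) = -16, h′′′(0) = -48.

f: a_k = -3, -12, -24, -32, -32, -128/5, -256/15, -1024/105, …
g: a_k = 0, -4, 0, 8/3, 0, -8/15, 0, 16/315, …
f+g: L₀ = lclm(L_f,L_g), ord ≤ 1+2.
h=∫h₀ ⇒ L = L₀·Dx.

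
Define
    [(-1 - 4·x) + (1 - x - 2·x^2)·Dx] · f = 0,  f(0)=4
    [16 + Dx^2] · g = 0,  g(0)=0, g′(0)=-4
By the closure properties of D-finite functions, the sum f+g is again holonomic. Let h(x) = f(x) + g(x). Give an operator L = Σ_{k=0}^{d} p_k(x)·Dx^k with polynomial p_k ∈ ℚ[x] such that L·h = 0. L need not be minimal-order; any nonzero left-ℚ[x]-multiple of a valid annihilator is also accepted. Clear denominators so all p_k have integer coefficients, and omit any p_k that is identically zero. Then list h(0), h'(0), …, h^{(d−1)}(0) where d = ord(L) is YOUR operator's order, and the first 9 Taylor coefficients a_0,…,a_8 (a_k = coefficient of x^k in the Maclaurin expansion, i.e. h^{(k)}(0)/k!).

L = (368 + 1408·x - 256·x^2 + 512·x^3 + 2560·x^4 + 2048·x^5) + (-176 + 336·x + 384·x^2 - 1024·x^3 - 384·x^4 + 1536·x^5 + 1024·x^6)·Dx + (23 + 88·x - 16·x^2 + 32·x^3 + 160·x^4 + 128·x^5)·Dx^2 + (-11 + 21·x + 24·x^2 - 64·x^3 - 24·x^4 + 96·x^5 + 64·x^6)·Dx^3  (order 3).
h: a_k = 4, 0, 12, 92/3, 44, 1132/15, 172, 108124/315, 684, …
ICs: h(0) = 4, h′(0) = 0, h′′(0) = 24.

f: a_k = 4, 4, 12, 20, 44, 84, 172, 340, 684, …
g: a_k = 0, -4, 0, 32/3, 0, -128/15, 0, 1024/315, 0, …
Weyl lclm of L_f,L_g ⇒ L₀ (ord ≤ 3).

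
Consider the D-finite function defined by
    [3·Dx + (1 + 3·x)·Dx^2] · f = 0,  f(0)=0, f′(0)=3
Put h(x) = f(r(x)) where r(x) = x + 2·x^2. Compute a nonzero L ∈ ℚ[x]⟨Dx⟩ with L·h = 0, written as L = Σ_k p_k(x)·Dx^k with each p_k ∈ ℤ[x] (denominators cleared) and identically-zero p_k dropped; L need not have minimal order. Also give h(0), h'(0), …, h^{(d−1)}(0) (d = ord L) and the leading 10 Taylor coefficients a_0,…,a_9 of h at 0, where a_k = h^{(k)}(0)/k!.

L = (-1 + 12·x + 24·x^2)·Dx + (1 + 7·x + 18·x^2 + 24·x^3)·Dx^2  (order 2).
h: a_k = 0, 3, 3/2, -9, 63/4, -27/5, -99/2, 1053/7, -1377/8, -243, …
ICs: h(0) = 0, h′(0) = 3.

f: a_k = 0, 3, -9/2, 9, -81/4, 243/5, -243/2, 2187/7, -6561/8, 2187, …
Change of var in L_f (x↦r) gives L₀.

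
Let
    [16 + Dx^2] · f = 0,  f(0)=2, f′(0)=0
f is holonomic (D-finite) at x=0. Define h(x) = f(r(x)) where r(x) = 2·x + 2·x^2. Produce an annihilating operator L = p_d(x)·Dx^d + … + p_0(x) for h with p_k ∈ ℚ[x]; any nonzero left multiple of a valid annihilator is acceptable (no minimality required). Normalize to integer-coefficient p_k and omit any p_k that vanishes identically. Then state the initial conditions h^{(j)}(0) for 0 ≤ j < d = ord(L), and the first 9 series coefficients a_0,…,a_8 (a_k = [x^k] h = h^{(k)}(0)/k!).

L = (64 + 384·x + 768·x^2 + 512·x^3) - 2·Dx + (1 + 2·x)·Dx^2  (order 2).
h: a_k = 2, 0, -64, -128, 832/3, 4096/3, 59392/45, -45056/15, -3070976/315, …
ICs: h(0) = 2, h′(0) = 0.

f: a_k = 2, 0, -16, 0, 64/3, 0, -512/45, 0, 1024/315, …
L₀ from L_f via x↦r, Dx↦r'^{-1}Dx.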